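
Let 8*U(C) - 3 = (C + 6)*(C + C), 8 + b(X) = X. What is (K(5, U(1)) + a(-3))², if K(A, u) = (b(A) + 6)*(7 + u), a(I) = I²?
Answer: 84681/64 ≈ 1323.1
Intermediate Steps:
b(X) = -8 + X
U(C) = 3/8 + C*(6 + C)/4 (U(C) = 3/8 + ((C + 6)*(C + C))/8 = 3/8 + ((6 + C)*(2*C))/8 = 3/8 + (2*C*(6 + C))/8 = 3/8 + C*(6 + C)/4)
K(A, u) = (-2 + A)*(7 + u) (K(A, u) = ((-8 + A) + 6)*(7 + u) = (-2 + A)*(7 + u))
(K(5, U(1)) + a(-3))² = ((-14 - 2*(3/8 + (¼)*1² + (3/2)*1) + 7*5 + 5*(3/8 + (¼)*1² + (3/2)*1)) + (-3)²)² = ((-14 - 2*(3/8 + (¼)*1 + 3/2) + 35 + 5*(3/8 + (¼)*1 + 3/2)) + 9)² = ((-14 - 2*(3/8 + ¼ + 3/2) + 35 + 5*(3/8 + ¼ + 3/2)) + 9)² = ((-14 - 2*17/8 + 35 + 5*(17/8)) + 9)² = ((-14 - 17/4 + 35 + 85/8) + 9)² = (219/8 + 9)² = (291/8)² = 84681/64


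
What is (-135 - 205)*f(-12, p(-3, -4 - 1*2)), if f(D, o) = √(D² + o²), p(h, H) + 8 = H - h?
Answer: -340*√265 ≈ -5534.8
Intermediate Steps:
p(h, H) = -8 + H - h (p(h, H) = -8 + (H - h) = -8 + H - h)
(-135 - 205)*f(-12, p(-3, -4 - 1*2)) = (-135 - 205)*√((-12)² + (-8 + (-4 - 1*2) - 1*(-3))²) = -340*√(144 + (-8 + (-4 - 2) + 3)²) = -340*√(144 + (-8 - 6 + 3)²) = -340*√(144 + (-11)²) = -340*√(144 + 121) = -340*√265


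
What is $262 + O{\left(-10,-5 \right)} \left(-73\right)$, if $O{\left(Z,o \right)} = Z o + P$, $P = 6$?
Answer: $-3826$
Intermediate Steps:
$O{\left(Z,o \right)} = 6 + Z o$ ($O{\left(Z,o \right)} = Z o + 6 = 6 + Z o$)
$262 + O{\left(-10,-5 \right)} \left(-73\right) = 262 + \left(6 - -50\right) \left(-73\right) = 262 + \left(6 + 50\right) \left(-73\right) = 262 + 56 \left(-73\right) = 262 - 4088 = -3826$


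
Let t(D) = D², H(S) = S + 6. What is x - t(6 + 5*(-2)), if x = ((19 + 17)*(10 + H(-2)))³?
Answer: 128024048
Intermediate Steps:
H(S) = 6 + S
x = 128024064 (x = ((19 + 17)*(10 + (6 - 2)))³ = (36*(10 + 4))³ = (36*14)³ = 504³ = 128024064)
x - t(6 + 5*(-2)) = 128024064 - (6 + 5*(-2))² = 128024064 - (6 - 10)² = 128024064 - 1*(-4)² = 128024064 - 1*16 = 128024064 - 16 = 128024048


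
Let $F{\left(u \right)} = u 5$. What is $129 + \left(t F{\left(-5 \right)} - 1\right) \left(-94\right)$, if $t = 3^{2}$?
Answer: $21373$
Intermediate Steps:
$t = 9$
$F{\left(u \right)} = 5 u$
$129 + \left(t F{\left(-5 \right)} - 1\right) \left(-94\right) = 129 + \left(9 \cdot 5 \left(-5\right) - 1\right) \left(-94\right) = 129 + \left(9 \left(-25\right) - 1\right) \left(-94\right) = 129 + \left(-225 - 1\right) \left(-94\right) = 129 - -21244 = 129 + 21244 = 21373$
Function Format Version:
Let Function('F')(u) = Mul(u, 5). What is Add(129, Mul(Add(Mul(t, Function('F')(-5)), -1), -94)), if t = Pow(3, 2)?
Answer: 21373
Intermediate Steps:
t = 9
Function('F')(u) = Mul(5, u)
Add(129, Mul(Add(Mul(t, Function('F')(-5)), -1), -94)) = Add(129, Mul(Add(Mul(9, Mul(5, -5)), -1), -94)) = Add(129, Mul(Add(Mul(9, -25), -1), -94)) = Add(129, Mul(Add(-225, -1), -94)) = Add(129, Mul(-226, -94)) = Add(129, 21244) = 21373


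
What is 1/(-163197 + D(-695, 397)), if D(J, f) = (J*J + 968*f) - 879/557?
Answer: 557/392196189 ≈ 1.4202e-6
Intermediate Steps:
D(J, f) = -879/557 + J² + 968*f (D(J, f) = (J² + 968*f) - 879*1/557 = (J² + 968*f) - 879/557 = -879/557 + J² + 968*f)
1/(-163197 + D(-695, 397)) = 1/(-163197 + (-879/557 + (-695)² + 968*397)) = 1/(-163197 + (-879/557 + 483025 + 384296)) = 1/(-163197 + 483096918/557) = 1/(392196189/557) = 557/392196189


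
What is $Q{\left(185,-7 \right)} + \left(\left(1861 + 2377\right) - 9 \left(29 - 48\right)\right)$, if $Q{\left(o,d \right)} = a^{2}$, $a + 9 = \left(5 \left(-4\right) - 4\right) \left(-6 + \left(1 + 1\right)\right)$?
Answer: $11978$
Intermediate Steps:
$a = 87$ ($a = -9 + \left(5 \left(-4\right) - 4\right) \left(-6 + \left(1 + 1\right)\right) = -9 + \left(-20 - 4\right) \left(-6 + 2\right) = -9 - -96 = -9 + 96 = 87$)
$Q{\left(o,d \right)} = 7569$ ($Q{\left(o,d \right)} = 87^{2} = 7569$)
$Q{\left(185,-7 \right)} + \left(\left(1861 + 2377\right) - 9 \left(29 - 48\right)\right) = 7569 + \left(\left(1861 + 2377\right) - 9 \left(29 - 48\right)\right) = 7569 + \left(4238 - -171\right) = 7569 + \left(4238 + 171\right) = 7569 + 4409 = 11978$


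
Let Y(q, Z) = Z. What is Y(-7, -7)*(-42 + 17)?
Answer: 175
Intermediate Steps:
Y(-7, -7)*(-42 + 17) = -7*(-42 + 17) = -7*(-25) = 175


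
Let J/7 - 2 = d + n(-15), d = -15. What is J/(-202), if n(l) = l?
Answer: 98/101 ≈ 0.97030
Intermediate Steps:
J = -196 (J = 14 + 7*(-15 - 15) = 14 + 7*(-30) = 14 - 210 = -196)
J/(-202) = -196/(-202) = -196*(-1/202) = 98/101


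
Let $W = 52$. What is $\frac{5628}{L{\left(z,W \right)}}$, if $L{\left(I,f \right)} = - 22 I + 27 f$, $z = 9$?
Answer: $\frac{14}{3} \approx 4.6667$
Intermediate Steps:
$\frac{5628}{L{\left(z,W \right)}} = \frac{5628}{\left(-22\right) 9 + 27 \cdot 52} = \frac{5628}{-198 + 1404} = \frac{5628}{1206} = 5628 \cdot \frac{1}{1206} = \frac{14}{3}$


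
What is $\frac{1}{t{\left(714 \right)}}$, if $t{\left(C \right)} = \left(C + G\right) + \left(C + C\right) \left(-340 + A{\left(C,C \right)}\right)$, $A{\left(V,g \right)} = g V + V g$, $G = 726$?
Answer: $\frac{1}{1455493296} \approx 6.8705 \cdot 10^{-10}$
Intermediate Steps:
$A{\left(V,g \right)} = 2 V g$ ($A{\left(V,g \right)} = V g + V g = 2 V g$)
$t{\left(C \right)} = 726 + C + 2 C \left(-340 + 2 C^{2}\right)$ ($t{\left(C \right)} = \left(C + 726\right) + \left(C + C\right) \left(-340 + 2 C C\right) = \left(726 + C\right) + 2 C \left(-340 + 2 C^{2}\right) = 726 + C + 2 C \left(-340 + 2 C^{2}\right)$)
$\frac{1}{t{\left(714 \right)}} = \frac{1}{726 - 484806 + 4 \cdot 714^{3}} = \frac{1}{726 - 484806 + 4 \cdot 363994344} = \frac{1}{726 - 484806 + 1455977376} = \frac{1}{1455493296}$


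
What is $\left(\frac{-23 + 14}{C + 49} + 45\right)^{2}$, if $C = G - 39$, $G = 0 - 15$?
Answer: $\frac{54756}{25} \approx 2190.2$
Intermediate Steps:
$G = -15$ ($G = 0 - 15 = -15$)
$C = -54$ ($C = -15 - 39 = -54$)
$\left(\frac{-23 + 14}{C + 49} + 45\right)^{2} = \left(\frac{-23 + 14}{-54 + 49} + 45\right)^{2} = \left(- \frac{9}{-5} + 45\right)^{2} = \left(\left(-9\right) \left(- \frac{1}{5}\right) + 45\right)^{2} = \left(\frac{9}{5} + 45\right)^{2} = \left(\frac{234}{5}\right)^{2} = \frac{54756}{25}$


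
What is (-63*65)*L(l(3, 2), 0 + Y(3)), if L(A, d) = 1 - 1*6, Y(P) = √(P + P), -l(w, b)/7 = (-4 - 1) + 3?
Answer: 20475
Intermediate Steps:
l(w, b) = 14 (l(w, b) = -7*((-4 - 1) + 3) = -7*(-5 + 3) = -7*(-2) = 14)
Y(P) = √2*√P (Y(P) = √(2*P) = √2*√P)
L(A, d) = -5 (L(A, d) = 1 - 6 = -5)
(-63*65)*L(l(3, 2), 0 + Y(3)) = -63*65*(-5) = -4095*(-5) = 20475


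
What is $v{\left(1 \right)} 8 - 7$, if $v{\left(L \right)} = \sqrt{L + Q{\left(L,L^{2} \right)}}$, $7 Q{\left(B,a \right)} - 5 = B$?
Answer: $-7 + \frac{8 \sqrt{91}}{7} \approx 3.9022$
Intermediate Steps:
$Q{\left(B,a \right)} = \frac{5}{7} + \frac{B}{7}$
$v{\left(L \right)} = \sqrt{\frac{5}{7} + \frac{8 L}{7}}$ ($v{\left(L \right)} = \sqrt{L + \left(\frac{5}{7} + \frac{L}{7}\right)} = \sqrt{\frac{5}{7} + \frac{8 L}{7}}$)
$v{\left(1 \right)} 8 - 7 = \frac{\sqrt{35 + 56 \cdot 1}}{7} \cdot 8 - 7 = \frac{\sqrt{35 + 56}}{7} \cdot 8 - 7 = \frac{\sqrt{91}}{7} \cdot 8 - 7 = \frac{8 \sqrt{91}}{7} - 7 = -7 + \frac{8 \sqrt{91}}{7}$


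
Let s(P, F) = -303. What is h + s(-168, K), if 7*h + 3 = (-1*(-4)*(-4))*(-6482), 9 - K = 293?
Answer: 101588/7 ≈ 14513.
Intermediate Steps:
K = -284 (K = 9 - 1*293 = 9 - 293 = -284)
h = 103709/7 (h = -3/7 + ((-1*(-4)*(-4))*(-6482))/7 = -3/7 + ((4*(-4))*(-6482))/7 = -3/7 + (-16*(-6482))/7 = -3/7 + (⅐)*103712 = -3/7 + 14816 = 103709/7 ≈ 14816.)
h + s(-168, K) = 103709/7 - 303 = 101588/7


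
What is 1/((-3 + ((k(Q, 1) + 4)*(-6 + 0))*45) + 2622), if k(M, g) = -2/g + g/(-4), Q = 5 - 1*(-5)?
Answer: 2/4293 ≈ 0.00046587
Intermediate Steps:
Q = 10 (Q = 5 + 5 = 10)
k(M, g) = -2/g - g/4 (k(M, g) = -2/g + g*(-¼) = -2/g - g/4)
1/((-3 + ((k(Q, 1) + 4)*(-6 + 0))*45) + 2622) = 1/((-3 + (((-2/1 - ¼*1) + 4)*(-6 + 0))*45) + 2622) = 1/((-3 + (((-2*1 - ¼) + 4)*(-6))*45) + 2622) = 1/((-3 + (((-2 - ¼) + 4)*(-6))*45) + 2622) = 1/((-3 + ((-9/4 + 4)*(-6))*45) + 2622) = 1/((-3 + ((7/4)*(-6))*45) + 2622) = 1/((-3 - 21/2*45) + 2622) = 1/((-3 - 945/2) + 2622) = 1/(-951/2 + 2622) = 1/(4293/2) = 2/4293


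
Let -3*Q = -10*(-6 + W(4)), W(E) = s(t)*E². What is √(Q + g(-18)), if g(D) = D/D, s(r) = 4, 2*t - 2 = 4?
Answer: √1749/3 ≈ 13.940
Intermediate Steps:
t = 3 (t = 1 + (½)*4 = 1 + 2 = 3)
g(D) = 1
W(E) = 4*E²
Q = 580/3 (Q = -(-10)*(-6 + 4*4²)/3 = -(-10)*(-6 + 4*16)/3 = -(-10)*(-6 + 64)/3 = -(-10)*58/3 = -⅓*(-580) = 580/3 ≈ 193.33)
√(Q + g(-18)) = √(580/3 + 1) = √(583/3) = √1749/3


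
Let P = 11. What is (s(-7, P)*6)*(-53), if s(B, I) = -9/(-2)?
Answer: -1431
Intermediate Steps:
s(B, I) = 9/2 (s(B, I) = -9*(-1/2) = 9/2)
(s(-7, P)*6)*(-53) = ((9/2)*6)*(-53) = 27*(-53) = -1431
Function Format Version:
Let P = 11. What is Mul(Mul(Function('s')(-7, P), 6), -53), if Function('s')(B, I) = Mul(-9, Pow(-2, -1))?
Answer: -1431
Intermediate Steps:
Function('s')(B, I) = Rational(9, 2) (Function('s')(B, I) = Mul(-9, Rational(-1, 2)) = Rational(9, 2))
Mul(Mul(Function('s')(-7, P), 6), -53) = Mul(Mul(Rational(9, 2), 6), -53) = Mul(27, -53) = -1431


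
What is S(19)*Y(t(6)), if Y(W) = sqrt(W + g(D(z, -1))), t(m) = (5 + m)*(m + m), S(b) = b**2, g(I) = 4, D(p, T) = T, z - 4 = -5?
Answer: 722*sqrt(34) ≈ 4209.9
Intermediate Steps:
z = -1 (z = 4 - 5 = -1)
t(m) = 2*m*(5 + m) (t(m) = (5 + m)*(2*m) = 2*m*(5 + m))
Y(W) = sqrt(4 + W) (Y(W) = sqrt(W + 4) = sqrt(4 + W))
S(19)*Y(t(6)) = 19**2*sqrt(4 + 2*6*(5 + 6)) = 361*sqrt(4 + 2*6*11) = 361*sqrt(4 + 132) = 361*sqrt(136) = 361*(2*sqrt(34)) = 722*sqrt(34)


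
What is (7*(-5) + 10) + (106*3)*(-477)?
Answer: -151711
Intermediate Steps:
(7*(-5) + 10) + (106*3)*(-477) = (-35 + 10) + 318*(-477) = -25 - 151686 = -151711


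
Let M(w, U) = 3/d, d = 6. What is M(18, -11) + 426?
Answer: 853/2 ≈ 426.50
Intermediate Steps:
M(w, U) = ½ (M(w, U) = 3/6 = 3*(⅙) = ½)
M(18, -11) + 426 = ½ + 426 = 853/2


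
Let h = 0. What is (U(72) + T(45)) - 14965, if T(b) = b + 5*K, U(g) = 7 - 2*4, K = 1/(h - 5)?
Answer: -14922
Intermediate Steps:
K = -1/5 (K = 1/(0 - 5) = 1/(-5) = -1/5 ≈ -0.20000)
U(g) = -1 (U(g) = 7 - 8 = -1)
T(b) = -1 + b (T(b) = b + 5*(-1/5) = b - 1 = -1 + b)
(U(72) + T(45)) - 14965 = (-1 + (-1 + 45)) - 14965 = (-1 + 44) - 14965 = 43 - 14965 = -14922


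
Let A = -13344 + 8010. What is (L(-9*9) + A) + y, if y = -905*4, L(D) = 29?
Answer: -8925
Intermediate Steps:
A = -5334
y = -3620
(L(-9*9) + A) + y = (29 - 5334) - 3620 = -5305 - 3620 = -8925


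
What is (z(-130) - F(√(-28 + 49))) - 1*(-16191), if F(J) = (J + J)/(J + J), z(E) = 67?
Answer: 16257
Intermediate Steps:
F(J) = 1 (F(J) = (2*J)/((2*J)) = (2*J)*(1/(2*J)) = 1)
(z(-130) - F(√(-28 + 49))) - 1*(-16191) = (67 - 1*1) - 1*(-16191) = (67 - 1) + 16191 = 66 + 16191 = 16257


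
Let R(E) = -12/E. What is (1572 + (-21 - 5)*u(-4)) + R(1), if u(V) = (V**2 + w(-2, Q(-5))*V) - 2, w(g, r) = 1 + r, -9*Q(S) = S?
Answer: 12220/9 ≈ 1357.8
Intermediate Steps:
Q(S) = -S/9
u(V) = -2 + V**2 + 14*V/9 (u(V) = (V**2 + (1 - 1/9*(-5))*V) - 2 = (V**2 + (1 + 5/9)*V) - 2 = (V**2 + 14*V/9) - 2 = -2 + V**2 + 14*V/9)
(1572 + (-21 - 5)*u(-4)) + R(1) = (1572 + (-21 - 5)*(-2 + (-4)**2 + (14/9)*(-4))) - 12/1 = (1572 - 26*(-2 + 16 - 56/9)) - 12*1 = (1572 - 26*70/9) - 12 = (1572 - 1820/9) - 12 = 12328/9 - 12 = 12220/9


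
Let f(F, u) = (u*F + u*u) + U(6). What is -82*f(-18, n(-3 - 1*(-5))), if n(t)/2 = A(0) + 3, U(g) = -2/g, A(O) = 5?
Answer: 7954/3 ≈ 2651.3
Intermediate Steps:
n(t) = 16 (n(t) = 2*(5 + 3) = 2*8 = 16)
f(F, u) = -⅓ + u² + F*u (f(F, u) = (u*F + u*u) - 2/6 = (F*u + u²) - 2*⅙ = (u² + F*u) - ⅓ = -⅓ + u² + F*u)
-82*f(-18, n(-3 - 1*(-5))) = -82*(-⅓ + 16² - 18*16) = -82*(-⅓ + 256 - 288) = -82*(-97/3) = 7954/3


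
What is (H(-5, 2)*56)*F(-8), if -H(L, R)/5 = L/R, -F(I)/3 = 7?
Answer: -14700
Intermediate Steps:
F(I) = -21 (F(I) = -3*7 = -21)
H(L, R) = -5*L/R
(H(-5, 2)*56)*F(-8) = (-5*(-5)/2*56)*(-21) = (-5*(-5)*½*56)*(-21) = ((25/2)*56)*(-21) = 700*(-21) = -14700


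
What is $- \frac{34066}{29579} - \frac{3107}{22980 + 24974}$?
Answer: $- \frac{1725502917}{1418431366} \approx -1.2165$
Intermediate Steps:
$- \frac{34066}{29579} - \frac{3107}{22980 + 24974} = \left(-34066\right) \frac{1}{29579} - \frac{3107}{47954} = - \frac{34066}{29579} - \frac{3107}{47954} = - \frac{1725502917}{1418431366}$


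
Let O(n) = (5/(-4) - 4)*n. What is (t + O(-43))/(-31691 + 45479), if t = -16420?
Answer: -64777/55152 ≈ -1.1745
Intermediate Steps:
O(n) = -21*n/4 (O(n) = (5*(-¼) - 4)*n = (-5/4 - 4)*n = -21*n/4)
(t + O(-43))/(-31691 + 45479) = (-16420 - 21/4*(-43))/(-31691 + 45479) = (-16420 + 903/4)/13788 = -64777/4*1/13788 = -64777/55152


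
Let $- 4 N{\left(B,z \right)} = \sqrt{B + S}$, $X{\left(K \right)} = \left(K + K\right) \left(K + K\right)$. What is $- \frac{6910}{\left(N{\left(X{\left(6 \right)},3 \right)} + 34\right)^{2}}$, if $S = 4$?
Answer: $- \frac{128830040}{21040569} - \frac{3759040 \sqrt{37}}{21040569} \approx -7.2097$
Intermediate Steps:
$X{\left(K \right)} = 4 K^{2}$ ($X{\left(K \right)} = 2 K 2 K = 4 K^{2}$)
$N{\left(B,z \right)} = - \frac{\sqrt{4 + B}}{4}$ ($N{\left(B,z \right)} = - \frac{\sqrt{B + 4}}{4} = - \frac{\sqrt{4 + B}}{4}$)
$- \frac{6910}{\left(N{\left(X{\left(6 \right)},3 \right)} + 34\right)^{2}} = - \frac{6910}{\left(- \frac{\sqrt{4 + 4 \cdot 6^{2}}}{4} + 34\right)^{2}} = - \frac{6910}{\left(- \frac{\sqrt{4 + 4 \cdot 36}}{4} + 34\right)^{2}} = - \frac{6910}{\left(- \frac{\sqrt{4 + 144}}{4} + 34\right)^{2}} = - \frac{6910}{\left(- \frac{\sqrt{148}}{4} + 34\right)^{2}} = - \frac{6910}{\left(- \frac{2 \sqrt{37}}{4} + 34\right)^{2}} = - \frac{6910}{\left(- \frac{\sqrt{37}}{2} + 34\right)^{2}} = - \frac{6910}{\left(34 - \frac{\sqrt{37}}{2}\right)^{2}}$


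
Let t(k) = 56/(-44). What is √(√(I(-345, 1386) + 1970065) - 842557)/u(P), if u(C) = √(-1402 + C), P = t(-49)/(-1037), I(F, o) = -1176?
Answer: √(1537056414310274 - 1824275882*√1968889)/1599260 ≈ 24.494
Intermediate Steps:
t(k) = -14/11 (t(k) = 56*(-1/44) = -14/11)
P = 14/11407 (P = -14/11/(-1037) = -14/11*(-1/1037) = 14/11407 ≈ 0.0012273)
√(√(I(-345, 1386) + 1970065) - 842557)/u(P) = √(√(-1176 + 1970065) - 842557)/(√(-1402 + 14/11407)) = √(√1968889 - 842557)/(√(-15992600/11407)) = √(-842557 + √1968889)/((10*I*√1824275882/11407)) = √(-842557 + √1968889)*(-I*√1824275882/1599260) = -I*√1824275882*√(-842557 + √1968889)/1599260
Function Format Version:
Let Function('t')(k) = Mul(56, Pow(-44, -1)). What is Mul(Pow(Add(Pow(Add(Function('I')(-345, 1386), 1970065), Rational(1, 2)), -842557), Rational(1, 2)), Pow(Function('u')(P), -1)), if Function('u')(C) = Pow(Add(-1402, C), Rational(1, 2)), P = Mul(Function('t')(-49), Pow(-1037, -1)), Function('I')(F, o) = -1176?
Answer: Mul(Rational(1, 1599260), Pow(Add(1537056414310274, Mul(-1824275882, Pow(1968889, Rational(1, 2)))), Rational(1, 2))) ≈ 24.494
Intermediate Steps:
Function('t')(k) = Rational(-14, 11) (Function('t')(k) = Mul(56, Rational(-1, 44)) = Rational(-14, 11))
P = Rational(14, 11407) (P = Mul(Rational(-14, 11), Pow(-1037, -1)) = Mul(Rational(-14, 11), Rational(-1, 1037)) = Rational(14, 11407) ≈ 0.0012273)
Mul(Pow(Add(Pow(Add(Function('I')(-345, 1386), 1970065), Rational(1, 2)), -842557), Rational(1, 2)), Pow(Function('u')(P), -1)) = Mul(Pow(Add(Pow(Add(-1176, 1970065), Rational(1, 2)), -842557), Rational(1, 2)), Pow(Pow(Add(-1402, Rational(14, 11407)), Rational(1, 2)), -1)) = Mul(Pow(Add(Pow(1968889, Rational(1, 2)), -842557), Rational(1, 2)), Pow(Pow(Rational(-15992600, 11407), Rational(1, 2)), -1)) = Mul(Pow(Add(-842557, Pow(1968889, Rational(1, 2))), Rational(1, 2)), Pow(Mul(Rational(10, 11407), I, Pow(1824275882, Rational(1, 2))), -1)) = Mul(Pow(Add(-842557, Pow(1968889, Rational(1, 2))), Rational(1, 2)), Mul(Rational(-1, 1599260), I, Pow(1824275882, Rational(1, 2)))) = Mul(Rational(-1, 1599260), I, Pow(1824275882, Rational(1, 2)), Pow(Add(-842557, Pow(1968889, Rational(1, 2))), Rational(1, 2)))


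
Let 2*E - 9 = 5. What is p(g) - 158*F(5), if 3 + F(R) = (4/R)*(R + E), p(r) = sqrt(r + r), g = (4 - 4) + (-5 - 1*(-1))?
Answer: -5214/5 + 2*I*sqrt(2) ≈ -1042.8 + 2.8284*I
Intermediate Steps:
E = 7 (E = 9/2 + (1/2)*5 = 9/2 + 5/2 = 7)
g = -4 (g = 0 + (-5 + 1) = 0 - 4 = -4)
p(r) = sqrt(2)*sqrt(r) (p(r) = sqrt(2*r) = sqrt(2)*sqrt(r))
F(R) = -3 + 4*(7 + R)/R (F(R) = -3 + (4/R)*(R + 7) = -3 + (4/R)*(7 + R) = -3 + 4*(7 + R)/R)
p(g) - 158*F(5) = sqrt(2)*sqrt(-4) - 158*(28 + 5)/5 = sqrt(2)*(2*I) - 158*33/5 = 2*I*sqrt(2) - 158*33/5 = 2*I*sqrt(2) - 5214/5 = -5214/5 + 2*I*sqrt(2)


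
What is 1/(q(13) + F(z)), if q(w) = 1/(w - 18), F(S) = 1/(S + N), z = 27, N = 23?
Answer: -50/9 ≈ -5.5556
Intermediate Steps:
F(S) = 1/(23 + S) (F(S) = 1/(S + 23) = 1/(23 + S))
q(w) = 1/(-18 + w)
1/(q(13) + F(z)) = 1/(1/(-18 + 13) + 1/(23 + 27)) = 1/(1/(-5) + 1/50) = 1/(-⅕ + 1/50) = 1/(-9/50) = -50/9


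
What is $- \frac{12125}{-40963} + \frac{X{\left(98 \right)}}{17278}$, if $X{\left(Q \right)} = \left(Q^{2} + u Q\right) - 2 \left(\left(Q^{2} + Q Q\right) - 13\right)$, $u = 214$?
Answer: $- \frac{55294566}{353879357} \approx -0.15625$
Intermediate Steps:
$X{\left(Q \right)} = 26 - 3 Q^{2} + 214 Q$ ($X{\left(Q \right)} = \left(Q^{2} + 214 Q\right) - 2 \left(\left(Q^{2} + Q Q\right) - 13\right) = \left(Q^{2} + 214 Q\right) - 2 \left(\left(Q^{2} + Q^{2}\right) - 13\right) = \left(Q^{2} + 214 Q\right) - 2 \left(2 Q^{2} - 13\right) = \left(Q^{2} + 214 Q\right) - 2 \left(-13 + 2 Q^{2}\right) = \left(Q^{2} + 214 Q\right) - \left(-26 + 4 Q^{2}\right) = 26 - 3 Q^{2} + 214 Q$)
$- \frac{12125}{-40963} + \frac{X{\left(98 \right)}}{17278} = - \frac{12125}{-40963} + \frac{26 - 3 \cdot 98^{2} + 214 \cdot 98}{17278} = \left(-12125\right) \left(- \frac{1}{40963}\right) + \left(26 - 28812 + 20972\right) \frac{1}{17278} = \frac{12125}{40963} + \left(26 - 28812 + 20972\right) \frac{1}{17278} = \frac{12125}{40963} - \frac{3907}{8639} = - \frac{55294566}{353879357}$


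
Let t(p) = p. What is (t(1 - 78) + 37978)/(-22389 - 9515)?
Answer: -37901/31904 ≈ -1.1880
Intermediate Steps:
(t(1 - 78) + 37978)/(-22389 - 9515) = ((1 - 78) + 37978)/(-22389 - 9515) = (-77 + 37978)/(-31904) = 37901*(-1/31904) = -37901/31904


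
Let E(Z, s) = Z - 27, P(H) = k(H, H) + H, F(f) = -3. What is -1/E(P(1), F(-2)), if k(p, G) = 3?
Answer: 1/23 ≈ 0.043478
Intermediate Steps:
P(H) = 3 + H
E(Z, s) = -27 + Z
-1/E(P(1), F(-2)) = -1/(-27 + (3 + 1)) = -1/(-27 + 4) = -1/(-23) = -1*(-1/23) = 1/23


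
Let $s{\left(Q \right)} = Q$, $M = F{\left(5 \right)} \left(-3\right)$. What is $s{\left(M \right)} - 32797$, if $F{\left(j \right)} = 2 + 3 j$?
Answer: $-32848$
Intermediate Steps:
$M = -51$ ($M = \left(2 + 3 \cdot 5\right) \left(-3\right) = \left(2 + 15\right) \left(-3\right) = 17 \left(-3\right) = -51$)
$s{\left(M \right)} - 32797 = -51 - 32797 = -32848$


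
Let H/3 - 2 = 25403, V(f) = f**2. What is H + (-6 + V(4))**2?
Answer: 76315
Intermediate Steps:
H = 76215 (H = 6 + 3*25403 = 6 + 76209 = 76215)
H + (-6 + V(4))**2 = 76215 + (-6 + 4**2)**2 = 76215 + (-6 + 16)**2 = 76215 + 10**2 = 76215 + 100 = 76315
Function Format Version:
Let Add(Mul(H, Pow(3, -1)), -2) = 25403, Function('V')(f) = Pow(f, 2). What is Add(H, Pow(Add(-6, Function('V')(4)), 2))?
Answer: 76315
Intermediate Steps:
H = 76215 (H = Add(6, Mul(3, 25403)) = Add(6, 76209) = 76215)
Add(H, Pow(Add(-6, Function('V')(4)), 2)) = Add(76215, Pow(Add(-6, Pow(4, 2)), 2)) = Add(76215, Pow(Add(-6, 16), 2)) = Add(76215, Pow(10, 2)) = Add(76215, 100) = 76315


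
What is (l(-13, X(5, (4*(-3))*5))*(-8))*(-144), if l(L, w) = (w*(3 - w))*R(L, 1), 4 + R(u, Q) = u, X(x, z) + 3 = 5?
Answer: -39168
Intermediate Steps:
X(x, z) = 2 (X(x, z) = -3 + 5 = 2)
R(u, Q) = -4 + u
l(L, w) = w*(-4 + L)*(3 - w) (l(L, w) = (w*(3 - w))*(-4 + L) = w*(-4 + L)*(3 - w))
(l(-13, X(5, (4*(-3))*5))*(-8))*(-144) = (-1*2*(-4 - 13)*(-3 + 2)*(-8))*(-144) = (-1*2*(-17)*(-1)*(-8))*(-144) = -34*(-8)*(-144) = 272*(-144) = -39168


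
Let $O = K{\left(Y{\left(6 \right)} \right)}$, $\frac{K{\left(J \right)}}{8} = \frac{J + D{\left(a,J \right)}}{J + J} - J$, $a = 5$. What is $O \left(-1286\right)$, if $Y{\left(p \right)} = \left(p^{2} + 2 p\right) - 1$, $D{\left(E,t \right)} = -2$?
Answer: $\frac{22494712}{47} \approx 4.7861 \cdot 10^{5}$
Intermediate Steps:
$Y{\left(p \right)} = -1 + p^{2} + 2 p$
$K{\left(J \right)} = - 8 J + \frac{4 \left(-2 + J\right)}{J}$ ($K{\left(J \right)} = 8 \left(\frac{J - 2}{J + J} - J\right) = 8 \left(\frac{-2 + J}{2 J} - J\right) = 8 \left(- J + \frac{-2 + J}{2 J}\right) = - 8 J + \frac{4 \left(-2 + J\right)}{J}$)
$O = - \frac{17492}{47}$ ($O = 4 - 8 \left(-1 + 6^{2} + 2 \cdot 6\right) - \frac{8}{-1 + 6^{2} + 2 \cdot 6} = 4 - 8 \left(-1 + 36 + 12\right) - \frac{8}{-1 + 36 + 12} = 4 - 376 - \frac{8}{47} = - \frac{17492}{47} \approx -372.17$)
$O \left(-1286\right) = \left(- \frac{17492}{47}\right) \left(-1286\right) = \frac{22494712}{47}$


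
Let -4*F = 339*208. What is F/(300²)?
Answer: -1469/7500 ≈ -0.19587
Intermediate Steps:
F = -17628 (F = -339*208/4 = -¼*70512 = -17628)
F/(300²) = -17628/(300²) = -17628/90000 = -17628*1/90000 = -1469/7500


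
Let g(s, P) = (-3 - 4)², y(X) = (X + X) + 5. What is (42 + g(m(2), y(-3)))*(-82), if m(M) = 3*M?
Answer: -7462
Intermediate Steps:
y(X) = 5 + 2*X (y(X) = 2*X + 5 = 5 + 2*X)
g(s, P) = 49 (g(s, P) = (-7)² = 49)
(42 + g(m(2), y(-3)))*(-82) = (42 + 49)*(-82) = 91*(-82) = -7462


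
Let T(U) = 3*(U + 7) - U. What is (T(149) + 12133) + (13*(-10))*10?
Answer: 11152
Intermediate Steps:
T(U) = 21 + 2*U (T(U) = 3*(7 + U) - U = (21 + 3*U) - U = 21 + 2*U)
(T(149) + 12133) + (13*(-10))*10 = ((21 + 2*149) + 12133) + (13*(-10))*10 = ((21 + 298) + 12133) - 130*10 = (319 + 12133) - 1300 = 12452 - 1300 = 11152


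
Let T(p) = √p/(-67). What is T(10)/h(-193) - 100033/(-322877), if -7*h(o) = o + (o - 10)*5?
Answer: 100033/322877 - 7*√10/80936 ≈ 0.30954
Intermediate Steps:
h(o) = 50/7 - 6*o/7 (h(o) = -(o + (o - 10)*5)/7 = -(o + (-10 + o)*5)/7 = -(o + (-50 + 5*o))/7 = -(-50 + 6*o)/7 = 50/7 - 6*o/7)
T(p) = -√p/67
T(10)/h(-193) - 100033/(-322877) = (-√10/67)/(50/7 - 6/7*(-193)) - 100033/(-322877) = (-√10/67)/(50/7 + 1158/7) - 100033*(-1/322877) = (-√10/67)/(1208/7) + 100033/322877 = -√10/67*(7/1208) + 100033/322877 = -7*√10/80936 + 100033/322877 = 100033/322877 - 7*√10/80936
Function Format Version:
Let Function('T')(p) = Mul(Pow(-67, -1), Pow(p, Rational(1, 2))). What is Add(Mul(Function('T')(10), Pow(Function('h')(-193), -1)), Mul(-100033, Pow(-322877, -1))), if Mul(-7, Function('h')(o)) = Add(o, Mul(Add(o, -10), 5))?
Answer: Add(Rational(100033, 322877), Mul(Rational(-7, 80936), Pow(10, Rational(1, 2)))) ≈ 0.30954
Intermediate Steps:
Function('h')(o) = Add(Rational(50, 7), Mul(Rational(-6, 7), o)) (Function('h')(o) = Mul(Rational(-1, 7), Add(o, Mul(Add(o, -10), 5))) = Mul(Rational(-1, 7), Add(o, Mul(Add(-10, o), 5))) = Mul(Rational(-1, 7), Add(o, Add(-50, Mul(5, o)))) = Mul(Rational(-1, 7), Add(-50, Mul(6, o))) = Add(Rational(50, 7), Mul(Rational(-6, 7), o)))
Function('T')(p) = Mul(Rational(-1, 67), Pow(p, Rational(1, 2)))
Add(Mul(Function('T')(10), Pow(Function('h')(-193), -1)), Mul(-100033, Pow(-322877, -1))) = Add(Mul(Mul(Rational(-1, 67), Pow(10, Rational(1, 2))), Pow(Add(Rational(50, 7), Mul(Rational(-6, 7), -193)), -1)), Mul(-100033, Pow(-322877, -1))) = Add(Mul(Mul(Rational(-1, 67), Pow(10, Rational(1, 2))), Pow(Add(Rational(50, 7), Rational(1158, 7)), -1)), Mul(-100033, Rational(-1, 322877))) = Add(Mul(Mul(Rational(-1, 67), Pow(10, Rational(1, 2))), Pow(Rational(1208, 7), -1)), Rational(100033, 322877)) = Add(Mul(Mul(Rational(-1, 67), Pow(10, Rational(1, 2))), Rational(7, 1208)), Rational(100033, 322877)) = Add(Mul(Rational(-7, 80936), Pow(10, Rational(1, 2))), Rational(100033, 322877)) = Add(Rational(100033, 322877), Mul(Rational(-7, 80936), Pow(10, Rational(1, 2))))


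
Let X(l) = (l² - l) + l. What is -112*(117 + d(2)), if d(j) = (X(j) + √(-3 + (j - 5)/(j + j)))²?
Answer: -14476 - 448*I*√15 ≈ -14476.0 - 1735.1*I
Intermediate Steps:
X(l) = l²
d(j) = (j² + √(-3 + (-5 + j)/(2*j)))² (d(j) = (j² + √(-3 + (j - 5)/(j + j)))² = (j² + √(-3 + (-5 + j)/((2*j))))² = (j² + √(-3 + (-5 + j)*(1/(2*j))))² = (j² + √(-3 + (-5 + j)/(2*j)))²)
-112*(117 + d(2)) = -112*(117 + (2*2² + √10*√((-1 - 1*2)/2))²/4) = -112*(117 + (2*4 + √10*√((-1 - 2)/2))²/4) = -112*(117 + (8 + √10*√((½)*(-3)))²/4) = -112*(117 + (8 + √10*√(-3/2))²/4) = -112*(117 + (8 + √10*(I*√6/2))²/4) = -112*(117 + (8 + I*√15)²/4) = -13104 - 28*(8 + I*√15)²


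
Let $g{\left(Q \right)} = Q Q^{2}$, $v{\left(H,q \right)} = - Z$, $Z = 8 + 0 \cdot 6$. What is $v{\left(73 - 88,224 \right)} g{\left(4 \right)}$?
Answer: $-512$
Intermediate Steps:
$Z = 8$ ($Z = 8 + 0 = 8$)
$v{\left(H,q \right)} = -8$ ($v{\left(H,q \right)} = \left(-1\right) 8 = -8$)
$g{\left(Q \right)} = Q^{3}$
$v{\left(73 - 88,224 \right)} g{\left(4 \right)} = - 8 \cdot 4^{3} = \left(-8\right) 64 = -512$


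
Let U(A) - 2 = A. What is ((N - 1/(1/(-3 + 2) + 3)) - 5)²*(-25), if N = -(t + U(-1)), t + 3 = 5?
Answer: -7225/4 ≈ -1806.3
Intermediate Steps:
t = 2 (t = -3 + 5 = 2)
U(A) = 2 + A
N = -3 (N = -(2 + (2 - 1)) = -(2 + 1) = -1*3 = -3)
((N - 1/(1/(-3 + 2) + 3)) - 5)²*(-25) = ((-3 - 1/(1/(-3 + 2) + 3)) - 5)²*(-25) = ((-3 - 1/(1/(-1) + 3)) - 5)²*(-25) = ((-3 - 1/(-1 + 3)) - 5)²*(-25) = ((-3 - 1/2) - 5)²*(-25) = ((-3 - 1*½) - 5)²*(-25) = ((-3 - ½) - 5)²*(-25) = (-7/2 - 5)²*(-25) = (-17/2)²*(-25) = (289/4)*(-25) = -7225/4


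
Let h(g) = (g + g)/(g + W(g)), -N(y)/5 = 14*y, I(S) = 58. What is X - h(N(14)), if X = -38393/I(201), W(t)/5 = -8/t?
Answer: -924562697/1392522 ≈ -663.95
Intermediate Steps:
N(y) = -70*y
W(t) = -40/t (W(t) = 5*(-8/t) = -40/t)
X = -38393/58 ≈ -661.95
h(g) = 2*g/(g - 40/g) (h(g) = (g + g)/(g - 40/g) = (2*g)/(g - 40/g) = 2*g/(g - 40/g))
X - h(N(14)) = -38393/58 - 2*(-70*14)²/(-40 + (-70*14)²) = -38393/58 - 2*(-980)²/(-40 + (-980)²) = -38393/58 - 2*960400/(-40 + 960400) = -38393/58 - 2*960400/960360 = -38393/58 - 1*48020/24009 = -38393/58 - 48020/24009 = -924562697/1392522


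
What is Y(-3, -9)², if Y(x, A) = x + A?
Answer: 144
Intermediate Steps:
Y(x, A) = A + x
Y(-3, -9)² = (-9 - 3)² = (-12)² = 144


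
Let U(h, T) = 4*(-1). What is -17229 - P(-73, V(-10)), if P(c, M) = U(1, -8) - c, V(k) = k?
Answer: -17298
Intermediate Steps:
U(h, T) = -4
P(c, M) = -4 - c
-17229 - P(-73, V(-10)) = -17229 - (-4 - 1*(-73)) = -17229 - (-4 + 73) = -17229 - 1*69 = -17229 - 69 = -17298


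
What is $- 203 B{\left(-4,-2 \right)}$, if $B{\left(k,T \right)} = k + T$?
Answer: $1218$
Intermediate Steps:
$B{\left(k,T \right)} = T + k$
$- 203 B{\left(-4,-2 \right)} = - 203 \left(-2 - 4\right) = \left(-203\right) \left(-6\right) = 1218$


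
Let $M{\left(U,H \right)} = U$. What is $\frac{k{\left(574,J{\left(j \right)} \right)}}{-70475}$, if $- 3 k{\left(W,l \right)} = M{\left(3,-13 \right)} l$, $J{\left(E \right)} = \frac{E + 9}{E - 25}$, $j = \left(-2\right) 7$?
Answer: $\frac{1}{549705} \approx 1.8192 \cdot 10^{-6}$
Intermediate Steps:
$j = -14$
$J{\left(E \right)} = \frac{9 + E}{-25 + E}$
$k{\left(W,l \right)} = - l$ ($k{\left(W,l \right)} = - \frac{3 l}{3} = - l$)
$\frac{k{\left(574,J{\left(j \right)} \right)}}{-70475} = \frac{\left(-1\right) \frac{9 - 14}{-25 - 14}}{-70475} = - \frac{-5}{-39} \left(- \frac{1}{70475}\right) = - \frac{\left(-1\right) \left(-5\right)}{39} \left(- \frac{1}{70475}\right) = \left(-1\right) \frac{5}{39} \left(- \frac{1}{70475}\right) = \left(- \frac{5}{39}\right) \left(- \frac{1}{70475}\right) = \frac{1}{549705}$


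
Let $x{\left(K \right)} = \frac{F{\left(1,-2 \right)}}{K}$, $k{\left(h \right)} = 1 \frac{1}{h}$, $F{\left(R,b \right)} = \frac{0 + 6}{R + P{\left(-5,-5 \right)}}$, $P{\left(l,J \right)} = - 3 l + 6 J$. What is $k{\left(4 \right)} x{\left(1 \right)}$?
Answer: $- \frac{3}{28} \approx -0.10714$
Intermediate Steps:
$F{\left(R,b \right)} = \frac{6}{-15 + R}$ ($F{\left(R,b \right)} = \frac{0 + 6}{R + \left(\left(-3\right) \left(-5\right) + 6 \left(-5\right)\right)} = \frac{6}{R + \left(15 - 30\right)} = \frac{6}{R - 15} = \frac{6}{-15 + R}$)
$k{\left(h \right)} = \frac{1}{h}$
$x{\left(K \right)} = - \frac{3}{7 K}$ ($x{\left(K \right)} = \frac{6 \frac{1}{-15 + 1}}{K} = \frac{6 \frac{1}{-14}}{K} = \frac{6 \left(- \frac{1}{14}\right)}{K} = - \frac{3}{7 K}$)
$k{\left(4 \right)} x{\left(1 \right)} = \frac{\left(- \frac{3}{7}\right) 1^{-1}}{4} = \frac{\left(- \frac{3}{7}\right) 1}{4} = \frac{1}{4} \left(- \frac{3}{7}\right) = - \frac{3}{28}$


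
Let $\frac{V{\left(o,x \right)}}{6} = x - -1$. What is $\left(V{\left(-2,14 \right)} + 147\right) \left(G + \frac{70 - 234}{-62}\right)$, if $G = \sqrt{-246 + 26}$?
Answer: $\frac{19434}{31} + 474 i \sqrt{55} \approx 626.9 + 3515.3 i$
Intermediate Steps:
$V{\left(o,x \right)} = 6 + 6 x$ ($V{\left(o,x \right)} = 6 \left(x - -1\right) = 6 \left(x + 1\right) = 6 \left(1 + x\right) = 6 + 6 x$)
$G = 2 i \sqrt{55}$ ($G = \sqrt{-220} = 2 i \sqrt{55} \approx 14.832 i$)
$\left(V{\left(-2,14 \right)} + 147\right) \left(G + \frac{70 - 234}{-62}\right) = \left(\left(6 + 6 \cdot 14\right) + 147\right) \left(2 i \sqrt{55} + \frac{70 - 234}{-62}\right) = \left(\left(6 + 84\right) + 147\right) \left(2 i \sqrt{55} - - \frac{82}{31}\right) = \left(90 + 147\right) \left(2 i \sqrt{55} + \frac{82}{31}\right) = 237 \left(\frac{82}{31} + 2 i \sqrt{55}\right) = \frac{19434}{31} + 474 i \sqrt{55}$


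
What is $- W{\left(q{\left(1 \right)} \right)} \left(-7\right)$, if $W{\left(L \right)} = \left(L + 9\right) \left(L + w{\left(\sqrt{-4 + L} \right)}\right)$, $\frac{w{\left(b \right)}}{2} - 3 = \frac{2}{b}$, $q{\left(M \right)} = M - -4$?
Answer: $1470$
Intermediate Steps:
$q{\left(M \right)} = 4 + M$ ($q{\left(M \right)} = M + 4 = 4 + M$)
$w{\left(b \right)} = 6 + \frac{4}{b}$ ($w{\left(b \right)} = 6 + 2 \frac{2}{b} = 6 + \frac{4}{b}$)
$W{\left(L \right)} = \left(9 + L\right) \left(6 + L + \frac{4}{\sqrt{-4 + L}}\right)$ ($W{\left(L \right)} = \left(L + 9\right) \left(L + \left(6 + \frac{4}{\sqrt{-4 + L}}\right)\right) = \left(9 + L\right) \left(L + \left(6 + \frac{4}{\sqrt{-4 + L}}\right)\right) = \left(9 + L\right) \left(6 + L + \frac{4}{\sqrt{-4 + L}}\right)$)
$- W{\left(q{\left(1 \right)} \right)} \left(-7\right) = - \left(54 + \left(4 + 1\right)^{2} + 15 \left(4 + 1\right) + \frac{36}{\sqrt{-4 + \left(4 + 1\right)}} + \frac{4 \left(4 + 1\right)}{\sqrt{-4 + \left(4 + 1\right)}}\right) \left(-7\right) = - \left(54 + 5^{2} + 15 \cdot 5 + \frac{36}{\sqrt{-4 + 5}} + 4 \cdot 5 \frac{1}{\sqrt{-4 + 5}}\right) \left(-7\right) = - \left(54 + 25 + 75 + 36 \frac{1}{\sqrt{1}} + 4 \cdot 5 \frac{1}{\sqrt{1}}\right) \left(-7\right) = - \left(54 + 25 + 75 + 36 \cdot 1 + 4 \cdot 5 \cdot 1\right) \left(-7\right) = - \left(54 + 25 + 75 + 36 + 20\right) \left(-7\right) = - 210 \left(-7\right) = \left(-1\right) \left(-1470\right) = 1470$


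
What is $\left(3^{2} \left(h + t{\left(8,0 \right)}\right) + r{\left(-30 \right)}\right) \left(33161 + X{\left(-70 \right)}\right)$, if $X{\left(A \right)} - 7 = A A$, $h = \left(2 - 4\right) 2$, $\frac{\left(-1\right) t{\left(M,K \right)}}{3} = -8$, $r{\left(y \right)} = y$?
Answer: $5710200$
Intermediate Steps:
$t{\left(M,K \right)} = 24$ ($t{\left(M,K \right)} = \left(-3\right) \left(-8\right) = 24$)
$h = -4$ ($h = \left(-2\right) 2 = -4$)
$X{\left(A \right)} = 7 + A^{2}$ ($X{\left(A \right)} = 7 + A A = 7 + A^{2}$)
$\left(3^{2} \left(h + t{\left(8,0 \right)}\right) + r{\left(-30 \right)}\right) \left(33161 + X{\left(-70 \right)}\right) = \left(3^{2} \left(-4 + 24\right) - 30\right) \left(33161 + \left(7 + \left(-70\right)^{2}\right)\right) = \left(9 \cdot 20 - 30\right) \left(33161 + \left(7 + 4900\right)\right) = \left(180 - 30\right) \left(33161 + 4907\right) = 150 \cdot 38068 = 5710200$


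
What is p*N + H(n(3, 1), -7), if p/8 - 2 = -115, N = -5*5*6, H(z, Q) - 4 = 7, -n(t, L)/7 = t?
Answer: 135611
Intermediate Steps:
n(t, L) = -7*t
H(z, Q) = 11 (H(z, Q) = 4 + 7 = 11)
N = -150 (N = -25*6 = -150)
p = -904 (p = 16 + 8*(-115) = 16 - 920 = -904)
p*N + H(n(3, 1), -7) = -904*(-150) + 11 = 135600 + 11 = 135611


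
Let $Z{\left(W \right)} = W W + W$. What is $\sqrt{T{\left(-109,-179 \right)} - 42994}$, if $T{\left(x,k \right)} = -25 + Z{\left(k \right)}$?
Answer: $i \sqrt{11157} \approx 105.63 i$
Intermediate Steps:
$Z{\left(W \right)} = W + W^{2}$ ($Z{\left(W \right)} = W^{2} + W = W + W^{2}$)
$T{\left(x,k \right)} = -25 + k \left(1 + k\right)$
$\sqrt{T{\left(-109,-179 \right)} - 42994} = \sqrt{\left(-25 - 179 \left(1 - 179\right)\right) - 42994} = \sqrt{\left(-25 - -31862\right) - 42994} = \sqrt{\left(-25 + 31862\right) - 42994} = \sqrt{31837 - 42994} = \sqrt{-11157} = i \sqrt{11157}$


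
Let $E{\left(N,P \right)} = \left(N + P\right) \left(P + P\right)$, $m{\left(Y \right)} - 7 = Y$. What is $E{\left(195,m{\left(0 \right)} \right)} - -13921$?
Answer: $16749$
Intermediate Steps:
$m{\left(Y \right)} = 7 + Y$
$E{\left(N,P \right)} = 2 P \left(N + P\right)$ ($E{\left(N,P \right)} = \left(N + P\right) 2 P = 2 P \left(N + P\right)$)
$E{\left(195,m{\left(0 \right)} \right)} - -13921 = 2 \left(7 + 0\right) \left(195 + \left(7 + 0\right)\right) - -13921 = 2 \cdot 7 \left(195 + 7\right) + \left(-51868 + 65789\right) = 2 \cdot 7 \cdot 202 + 13921 = 2828 + 13921 = 16749$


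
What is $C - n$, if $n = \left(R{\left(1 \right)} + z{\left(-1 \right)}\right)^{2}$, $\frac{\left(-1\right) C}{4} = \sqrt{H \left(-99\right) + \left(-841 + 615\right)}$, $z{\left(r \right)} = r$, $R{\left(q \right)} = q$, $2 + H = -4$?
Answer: $- 16 \sqrt{23} \approx -76.733$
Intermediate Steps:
$H = -6$ ($H = -2 - 4 = -6$)
$C = - 16 \sqrt{23}$ ($C = - 4 \sqrt{\left(-6\right) \left(-99\right) + \left(-841 + 615\right)} = - 4 \sqrt{594 - 226} = - 4 \sqrt{368} = - 4 \cdot 4 \sqrt{23} = - 16 \sqrt{23} \approx -76.733$)
$n = 0$ ($n = \left(1 - 1\right)^{2} = 0^{2} = 0$)
$C - n = - 16 \sqrt{23} - 0 = - 16 \sqrt{23} + 0 = - 16 \sqrt{23}$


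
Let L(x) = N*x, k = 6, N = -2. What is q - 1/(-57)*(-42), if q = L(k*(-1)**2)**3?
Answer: -32846/19 ≈ -1728.7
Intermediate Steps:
L(x) = -2*x
q = -1728 (q = (-12*(-1)**2)**3 = (-12)**3 = -1728)
q - 1/(-57)*(-42) = -1728 - 1/(-57)*(-42) = -1728 - 1*(-1/57)*(-42) = -1728 + (1/57)*(-42) = -1728 - 14/19 = -32846/19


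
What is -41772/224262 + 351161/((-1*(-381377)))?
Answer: 10470198023/14254728129 ≈ 0.73451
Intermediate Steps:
-41772/224262 + 351161/((-1*(-381377))) = -41772*1/224262 + 351161/381377 = -6962/37377 + 351161*(1/381377) = -6962/37377 + 351161/381377 = 10470198023/14254728129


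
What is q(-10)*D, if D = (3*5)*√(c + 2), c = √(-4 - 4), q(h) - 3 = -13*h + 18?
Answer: 2265*√(2 + 2*I*√2) ≈ 3743.8 + 1937.9*I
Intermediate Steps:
q(h) = 21 - 13*h (q(h) = 3 + (-13*h + 18) = 3 + (18 - 13*h) = 21 - 13*h)
c = 2*I*√2 (c = √(-8) = 2*I*√2 ≈ 2.8284*I)
D = 15*√(2 + 2*I*√2) (D = (3*5)*√(2*I*√2 + 2) = 15*√(2 + 2*I*√2) ≈ 24.793 + 12.834*I)
q(-10)*D = (21 - 13*(-10))*(15*√(2 + 2*I*√2)) = (21 + 130)*(15*√(2 + 2*I*√2)) = 151*(15*√(2 + 2*I*√2)) = 2265*√(2 + 2*I*√2)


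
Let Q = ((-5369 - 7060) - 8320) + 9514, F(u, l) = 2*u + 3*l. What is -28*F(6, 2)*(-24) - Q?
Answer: 23331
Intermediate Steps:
Q = -11235 (Q = (-12429 - 8320) + 9514 = -20749 + 9514 = -11235)
-28*F(6, 2)*(-24) - Q = -28*(2*6 + 3*2)*(-24) - 1*(-11235) = -28*(12 + 6)*(-24) + 11235 = -28*18*(-24) + 11235 = -504*(-24) + 11235 = 12096 + 11235 = 23331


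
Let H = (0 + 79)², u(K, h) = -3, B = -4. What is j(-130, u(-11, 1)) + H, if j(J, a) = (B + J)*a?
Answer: 6643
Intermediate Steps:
H = 6241 (H = 79² = 6241)
j(J, a) = a*(-4 + J) (j(J, a) = (-4 + J)*a = a*(-4 + J))
j(-130, u(-11, 1)) + H = -3*(-4 - 130) + 6241 = -3*(-134) + 6241 = 402 + 6241 = 6643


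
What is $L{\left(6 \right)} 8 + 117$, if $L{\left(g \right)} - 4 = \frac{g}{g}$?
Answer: $157$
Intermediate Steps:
$L{\left(g \right)} = 5$ ($L{\left(g \right)} = 4 + \frac{g}{g} = 4 + 1 = 5$)
$L{\left(6 \right)} 8 + 117 = 5 \cdot 8 + 117 = 40 + 117 = 157$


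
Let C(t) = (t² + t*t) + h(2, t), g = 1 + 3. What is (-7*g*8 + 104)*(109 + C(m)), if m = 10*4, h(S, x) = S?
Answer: -397320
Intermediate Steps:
g = 4
m = 40
C(t) = 2 + 2*t² (C(t) = (t² + t*t) + 2 = (t² + t²) + 2 = 2*t² + 2 = 2 + 2*t²)
(-7*g*8 + 104)*(109 + C(m)) = (-7*4*8 + 104)*(109 + (2 + 2*40²)) = (-28*8 + 104)*(109 + (2 + 2*1600)) = (-224 + 104)*(109 + (2 + 3200)) = -120*(109 + 3202) = -120*3311 = -397320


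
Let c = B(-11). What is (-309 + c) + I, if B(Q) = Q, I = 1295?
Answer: 975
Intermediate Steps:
c = -11
(-309 + c) + I = (-309 - 11) + 1295 = -320 + 1295 = 975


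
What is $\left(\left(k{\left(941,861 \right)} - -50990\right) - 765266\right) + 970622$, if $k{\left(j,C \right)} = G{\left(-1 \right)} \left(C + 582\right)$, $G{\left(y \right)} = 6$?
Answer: $265004$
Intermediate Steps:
$k{\left(j,C \right)} = 3492 + 6 C$ ($k{\left(j,C \right)} = 6 \left(C + 582\right) = 6 \left(582 + C\right) = 3492 + 6 C$)
$\left(\left(k{\left(941,861 \right)} - -50990\right) - 765266\right) + 970622 = \left(\left(\left(3492 + 6 \cdot 861\right) - -50990\right) - 765266\right) + 970622 = \left(\left(\left(3492 + 5166\right) + 50990\right) - 765266\right) + 970622 = \left(\left(8658 + 50990\right) - 765266\right) + 970622 = \left(59648 - 765266\right) + 970622 = -705618 + 970622 = 265004$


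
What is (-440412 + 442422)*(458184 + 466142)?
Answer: 1857895260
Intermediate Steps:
(-440412 + 442422)*(458184 + 466142) = 2010*924326 = 1857895260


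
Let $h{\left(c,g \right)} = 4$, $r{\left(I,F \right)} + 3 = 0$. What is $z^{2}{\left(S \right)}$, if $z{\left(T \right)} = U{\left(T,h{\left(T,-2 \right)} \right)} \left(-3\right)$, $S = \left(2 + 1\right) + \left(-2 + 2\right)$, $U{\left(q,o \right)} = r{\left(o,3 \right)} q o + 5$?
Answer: $8649$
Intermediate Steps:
$r{\left(I,F \right)} = -3$ ($r{\left(I,F \right)} = -3 + 0 = -3$)
$U{\left(q,o \right)} = 5 - 3 o q$ ($U{\left(q,o \right)} = - 3 q o + 5 = - 3 o q + 5 = 5 - 3 o q$)
$S = 3$ ($S = 3 + 0 = 3$)
$z{\left(T \right)} = -15 + 36 T$ ($z{\left(T \right)} = \left(5 - 12 T\right) \left(-3\right) = -15 + 36 T$)
$z^{2}{\left(S \right)} = \left(-15 + 36 \cdot 3\right)^{2} = \left(-15 + 108\right)^{2} = 93^{2} = 8649$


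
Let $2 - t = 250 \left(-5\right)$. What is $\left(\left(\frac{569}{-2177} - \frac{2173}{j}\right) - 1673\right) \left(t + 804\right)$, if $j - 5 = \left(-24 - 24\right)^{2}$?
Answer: $- \frac{17302682964536}{5026693} \approx -3.4422 \cdot 10^{6}$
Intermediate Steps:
$t = 1252$ ($t = 2 - 250 \left(-5\right) = 2 - -1250 = 2 + 1250 = 1252$)
$j = 2309$ ($j = 5 + \left(-24 - 24\right)^{2} = 5 + \left(-48\right)^{2} = 5 + 2304 = 2309$)
$\left(\left(\frac{569}{-2177} - \frac{2173}{j}\right) - 1673\right) \left(t + 804\right) = \left(\left(\frac{569}{-2177} - \frac{2173}{2309}\right) - 1673\right) \left(1252 + 804\right) = \left(\left(569 \left(- \frac{1}{2177}\right) - \frac{2173}{2309}\right) - 1673\right) 2056 = \left(\left(- \frac{569}{2177} - \frac{2173}{2309}\right) - 1673\right) 2056 = \left(- \frac{6044442}{5026693} - 1673\right) 2056 = \left(- \frac{8415701831}{5026693}\right) 2056 = - \frac{17302682964536}{5026693}$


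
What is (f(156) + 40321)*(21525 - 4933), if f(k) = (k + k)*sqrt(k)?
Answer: 669006032 + 10353408*sqrt(39) ≈ 7.3366e+8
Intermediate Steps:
f(k) = 2*k**(3/2) (f(k) = (2*k)*sqrt(k) = 2*k**(3/2))
(f(156) + 40321)*(21525 - 4933) = (2*156**(3/2) + 40321)*(21525 - 4933) = (2*(312*sqrt(39)) + 40321)*16592 = (624*sqrt(39) + 40321)*16592 = (40321 + 624*sqrt(39))*16592 = 669006032 + 10353408*sqrt(39)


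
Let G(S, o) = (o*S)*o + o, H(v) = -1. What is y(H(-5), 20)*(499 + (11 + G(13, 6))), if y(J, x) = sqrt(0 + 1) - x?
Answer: -18696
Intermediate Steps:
y(J, x) = 1 - x (y(J, x) = sqrt(1) - x = 1 - x)
G(S, o) = o + S*o**2 (G(S, o) = (S*o)*o + o = S*o**2 + o = o + S*o**2)
y(H(-5), 20)*(499 + (11 + G(13, 6))) = (1 - 1*20)*(499 + (11 + 6*(1 + 13*6))) = (1 - 20)*(499 + (11 + 6*(1 + 78))) = -19*(499 + (11 + 6*79)) = -19*(499 + (11 + 474)) = -19*(499 + 485) = -19*984 = -18696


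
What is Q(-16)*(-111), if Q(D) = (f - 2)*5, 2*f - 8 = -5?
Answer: 555/2 ≈ 277.50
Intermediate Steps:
f = 3/2 (f = 4 + (½)*(-5) = 4 - 5/2 = 3/2 ≈ 1.5000)
Q(D) = -5/2 (Q(D) = (3/2 - 2)*5 = -½*5 = -5/2)
Q(-16)*(-111) = -5/2*(-111) = 555/2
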